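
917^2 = 840889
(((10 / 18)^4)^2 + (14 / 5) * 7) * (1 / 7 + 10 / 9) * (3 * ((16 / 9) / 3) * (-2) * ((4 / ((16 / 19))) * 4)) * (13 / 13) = -1661.13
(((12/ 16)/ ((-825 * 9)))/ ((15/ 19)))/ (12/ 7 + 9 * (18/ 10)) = -7/ 980100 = -0.00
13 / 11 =1.18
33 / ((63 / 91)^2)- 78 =-247 / 27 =-9.15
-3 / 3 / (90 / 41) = -41 / 90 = -0.46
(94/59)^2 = 8836/3481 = 2.54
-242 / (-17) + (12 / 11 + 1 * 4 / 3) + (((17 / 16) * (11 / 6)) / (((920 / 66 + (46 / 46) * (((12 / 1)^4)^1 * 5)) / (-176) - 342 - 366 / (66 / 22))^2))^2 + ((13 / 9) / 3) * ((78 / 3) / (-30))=26906886489829709510558639643203 / 1656598205121071658629422522140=16.24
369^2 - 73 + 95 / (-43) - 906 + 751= 5845024 / 43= 135930.79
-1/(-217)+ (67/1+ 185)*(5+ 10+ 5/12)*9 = 7587406/217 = 34965.00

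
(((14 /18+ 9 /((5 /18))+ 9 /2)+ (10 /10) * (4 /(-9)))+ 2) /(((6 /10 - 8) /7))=-8239 /222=-37.11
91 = 91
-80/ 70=-8/ 7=-1.14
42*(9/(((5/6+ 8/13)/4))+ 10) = 165396/113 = 1463.68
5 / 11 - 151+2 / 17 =-28130 / 187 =-150.43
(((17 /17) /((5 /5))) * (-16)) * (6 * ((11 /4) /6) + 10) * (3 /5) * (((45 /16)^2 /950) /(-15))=4131 /60800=0.07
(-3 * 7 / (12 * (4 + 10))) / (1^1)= -1 / 8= -0.12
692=692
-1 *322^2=-103684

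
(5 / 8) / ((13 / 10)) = 25 / 52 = 0.48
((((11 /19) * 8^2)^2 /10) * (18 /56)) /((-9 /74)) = -4584448 /12635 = -362.84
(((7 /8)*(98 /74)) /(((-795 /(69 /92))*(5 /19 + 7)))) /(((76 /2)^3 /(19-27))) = 343 /15630895680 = 0.00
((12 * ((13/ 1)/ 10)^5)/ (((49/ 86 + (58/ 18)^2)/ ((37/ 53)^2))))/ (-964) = -5311227922533/ 2582467492750000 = -0.00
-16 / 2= -8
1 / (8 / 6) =3 / 4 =0.75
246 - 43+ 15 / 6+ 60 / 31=12861 / 62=207.44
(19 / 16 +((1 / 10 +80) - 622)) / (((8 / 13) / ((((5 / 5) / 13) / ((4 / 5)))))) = -43257 / 512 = -84.49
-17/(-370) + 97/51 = 36757/18870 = 1.95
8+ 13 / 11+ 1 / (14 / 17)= 1601 / 154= 10.40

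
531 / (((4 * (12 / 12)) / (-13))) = -6903 / 4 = -1725.75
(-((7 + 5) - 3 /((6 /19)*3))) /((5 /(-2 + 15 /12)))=53 /40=1.32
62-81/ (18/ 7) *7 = -317/ 2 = -158.50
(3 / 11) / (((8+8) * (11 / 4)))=3 / 484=0.01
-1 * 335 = -335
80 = 80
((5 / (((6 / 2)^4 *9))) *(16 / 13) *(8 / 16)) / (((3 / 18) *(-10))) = -8 / 3159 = -0.00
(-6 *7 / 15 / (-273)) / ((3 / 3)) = 2 / 195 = 0.01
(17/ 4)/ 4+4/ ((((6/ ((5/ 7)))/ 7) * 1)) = 211/ 48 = 4.40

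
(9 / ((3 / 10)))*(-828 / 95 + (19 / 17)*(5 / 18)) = -244343 / 969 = -252.16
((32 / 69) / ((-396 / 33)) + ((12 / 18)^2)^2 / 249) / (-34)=8780 / 7886079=0.00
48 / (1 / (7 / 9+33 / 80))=857 / 15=57.13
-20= -20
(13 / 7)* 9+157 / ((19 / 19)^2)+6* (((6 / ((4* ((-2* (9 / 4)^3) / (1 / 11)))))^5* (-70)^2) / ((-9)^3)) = 40321310821481916689984 / 232112809004827212693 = 173.71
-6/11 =-0.55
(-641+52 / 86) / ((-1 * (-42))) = -9179 / 602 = -15.25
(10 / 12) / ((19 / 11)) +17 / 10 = 622 / 285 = 2.18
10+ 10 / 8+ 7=18.25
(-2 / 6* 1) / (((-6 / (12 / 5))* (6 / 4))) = 0.09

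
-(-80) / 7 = 80 / 7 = 11.43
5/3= 1.67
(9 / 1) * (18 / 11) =162 / 11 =14.73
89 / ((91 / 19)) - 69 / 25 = 35996 / 2275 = 15.82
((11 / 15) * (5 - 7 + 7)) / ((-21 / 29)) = -319 / 63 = -5.06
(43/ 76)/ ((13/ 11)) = 473/ 988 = 0.48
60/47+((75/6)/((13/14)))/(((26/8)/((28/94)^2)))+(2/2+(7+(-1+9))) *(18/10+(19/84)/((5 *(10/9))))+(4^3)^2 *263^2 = 18509383841991134/65331175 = 283316255.10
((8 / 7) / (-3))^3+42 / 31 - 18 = -4794548 / 287091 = -16.70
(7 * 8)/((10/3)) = 84/5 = 16.80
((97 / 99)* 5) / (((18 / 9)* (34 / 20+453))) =2425 / 450153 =0.01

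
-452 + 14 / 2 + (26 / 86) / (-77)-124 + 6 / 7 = -1881134 / 3311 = -568.15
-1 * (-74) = 74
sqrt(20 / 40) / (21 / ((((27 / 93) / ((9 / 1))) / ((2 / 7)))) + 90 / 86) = 43*sqrt(2) / 16086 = 0.00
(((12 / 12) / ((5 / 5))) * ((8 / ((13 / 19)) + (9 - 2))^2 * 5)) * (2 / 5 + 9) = 2775303 / 169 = 16421.91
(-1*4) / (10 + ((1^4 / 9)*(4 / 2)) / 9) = -81 / 203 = -0.40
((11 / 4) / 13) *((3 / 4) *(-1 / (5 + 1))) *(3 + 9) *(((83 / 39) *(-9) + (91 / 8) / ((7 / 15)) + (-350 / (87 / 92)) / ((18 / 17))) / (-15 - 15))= -308435941 / 84689280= -3.64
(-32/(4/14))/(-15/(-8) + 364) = -896/2927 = -0.31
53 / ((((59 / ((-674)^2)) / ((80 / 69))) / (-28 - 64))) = -7704520960 / 177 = -43528367.01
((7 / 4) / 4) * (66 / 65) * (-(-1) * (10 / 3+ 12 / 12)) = 77 / 40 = 1.92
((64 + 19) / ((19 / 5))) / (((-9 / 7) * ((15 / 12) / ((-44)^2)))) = -4499264 / 171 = -26311.49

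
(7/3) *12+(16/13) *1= 380/13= 29.23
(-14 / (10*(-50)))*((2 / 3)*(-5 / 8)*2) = -7 / 300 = -0.02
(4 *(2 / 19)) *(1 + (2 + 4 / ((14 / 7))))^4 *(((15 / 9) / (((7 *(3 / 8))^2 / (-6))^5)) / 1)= -858993459200000 / 3912564673899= -219.55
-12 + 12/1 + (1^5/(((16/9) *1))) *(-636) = -1431/4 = -357.75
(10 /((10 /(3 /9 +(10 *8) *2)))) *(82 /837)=39442 /2511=15.71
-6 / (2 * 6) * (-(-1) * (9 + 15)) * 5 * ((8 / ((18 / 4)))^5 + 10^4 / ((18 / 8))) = -5269771520 / 19683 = -267732.13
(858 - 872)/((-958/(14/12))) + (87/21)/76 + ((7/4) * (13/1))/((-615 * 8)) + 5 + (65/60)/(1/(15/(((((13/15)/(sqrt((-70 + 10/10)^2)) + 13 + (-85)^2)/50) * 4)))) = 47853768965143949/9392299453699680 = 5.10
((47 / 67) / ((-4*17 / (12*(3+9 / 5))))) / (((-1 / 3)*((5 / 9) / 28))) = 2558304 / 28475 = 89.84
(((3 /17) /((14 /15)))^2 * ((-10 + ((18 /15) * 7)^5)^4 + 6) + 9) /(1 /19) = 224274036850620761063027661346528407 /108039855957031250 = 2075845389314636282.33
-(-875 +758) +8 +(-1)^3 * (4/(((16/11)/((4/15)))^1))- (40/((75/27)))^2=-6232/75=-83.09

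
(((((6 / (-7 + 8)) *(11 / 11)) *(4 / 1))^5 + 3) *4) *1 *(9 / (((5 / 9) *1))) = 2579891148 / 5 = 515978229.60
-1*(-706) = 706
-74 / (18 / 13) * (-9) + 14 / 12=2893 / 6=482.17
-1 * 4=-4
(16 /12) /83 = 4 /249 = 0.02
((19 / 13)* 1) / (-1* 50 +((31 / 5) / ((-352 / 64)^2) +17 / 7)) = -80465 / 2607761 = -0.03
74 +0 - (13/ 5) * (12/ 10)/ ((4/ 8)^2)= 1538/ 25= 61.52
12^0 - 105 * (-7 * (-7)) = -5144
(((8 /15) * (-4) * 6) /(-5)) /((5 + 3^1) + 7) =64 /375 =0.17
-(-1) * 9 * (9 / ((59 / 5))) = 405 / 59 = 6.86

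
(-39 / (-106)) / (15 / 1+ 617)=39 / 66992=0.00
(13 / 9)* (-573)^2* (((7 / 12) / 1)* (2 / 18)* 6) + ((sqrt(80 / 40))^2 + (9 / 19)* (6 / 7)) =441535303 / 2394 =184434.13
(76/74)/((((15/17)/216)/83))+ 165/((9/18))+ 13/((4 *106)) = 1662737909/78440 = 21197.58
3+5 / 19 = 62 / 19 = 3.26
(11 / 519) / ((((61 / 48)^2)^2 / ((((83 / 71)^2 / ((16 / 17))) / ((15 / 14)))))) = 664857059328 / 60374305076065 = 0.01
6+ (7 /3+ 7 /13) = 346 /39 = 8.87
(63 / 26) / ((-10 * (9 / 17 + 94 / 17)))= -1071 / 26780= -0.04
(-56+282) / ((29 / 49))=11074 / 29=381.86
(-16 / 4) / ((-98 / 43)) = 86 / 49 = 1.76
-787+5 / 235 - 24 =-38116 / 47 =-810.98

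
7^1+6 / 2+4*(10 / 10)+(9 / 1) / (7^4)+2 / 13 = 441901 / 31213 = 14.16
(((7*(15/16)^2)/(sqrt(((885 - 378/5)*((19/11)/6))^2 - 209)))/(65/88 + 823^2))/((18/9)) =317625*sqrt(654419261)/416071159221679328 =0.00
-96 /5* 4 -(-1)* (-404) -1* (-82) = -1994 /5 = -398.80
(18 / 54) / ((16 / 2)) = 1 / 24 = 0.04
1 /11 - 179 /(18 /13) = -25579 /198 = -129.19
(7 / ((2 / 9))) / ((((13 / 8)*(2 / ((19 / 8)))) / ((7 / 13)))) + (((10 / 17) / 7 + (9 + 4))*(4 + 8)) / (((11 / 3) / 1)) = 48859263 / 884884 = 55.22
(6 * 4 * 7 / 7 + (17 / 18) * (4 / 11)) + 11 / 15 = 12413 / 495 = 25.08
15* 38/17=570/17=33.53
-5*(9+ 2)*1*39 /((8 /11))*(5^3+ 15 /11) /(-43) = 1490775 /172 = 8667.30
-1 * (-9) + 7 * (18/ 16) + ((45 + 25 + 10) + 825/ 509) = 401075/ 4072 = 98.50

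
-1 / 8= -0.12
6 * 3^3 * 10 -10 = 1610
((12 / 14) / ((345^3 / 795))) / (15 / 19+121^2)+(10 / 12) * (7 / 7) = 493614683713 / 592337619650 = 0.83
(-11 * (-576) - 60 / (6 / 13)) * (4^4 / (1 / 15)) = 23831040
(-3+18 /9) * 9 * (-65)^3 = 2471625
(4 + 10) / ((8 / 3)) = 21 / 4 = 5.25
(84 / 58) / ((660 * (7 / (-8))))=-4 / 1595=-0.00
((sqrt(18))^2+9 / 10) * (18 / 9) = 189 / 5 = 37.80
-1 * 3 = -3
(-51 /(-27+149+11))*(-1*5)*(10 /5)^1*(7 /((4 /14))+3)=14025 /133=105.45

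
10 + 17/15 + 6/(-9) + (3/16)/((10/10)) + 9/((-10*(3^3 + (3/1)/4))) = 94321/8880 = 10.62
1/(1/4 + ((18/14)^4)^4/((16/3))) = 531726889113616/5691992288833927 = 0.09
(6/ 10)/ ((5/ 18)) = 54/ 25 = 2.16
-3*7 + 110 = 89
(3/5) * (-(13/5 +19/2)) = -7.26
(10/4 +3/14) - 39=-254/7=-36.29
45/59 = 0.76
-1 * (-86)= 86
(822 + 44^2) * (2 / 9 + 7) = 179270 / 9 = 19918.89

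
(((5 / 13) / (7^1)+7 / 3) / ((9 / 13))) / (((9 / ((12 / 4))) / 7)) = 652 / 81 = 8.05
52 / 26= 2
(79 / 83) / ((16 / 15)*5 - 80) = -237 / 18592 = -0.01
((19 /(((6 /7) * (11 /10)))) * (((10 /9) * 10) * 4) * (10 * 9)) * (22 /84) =21111.11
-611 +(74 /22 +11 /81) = -541283 /891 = -607.50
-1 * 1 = -1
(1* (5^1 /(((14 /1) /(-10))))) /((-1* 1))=25 /7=3.57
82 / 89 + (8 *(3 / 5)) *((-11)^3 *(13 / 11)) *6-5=-20161383 / 445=-45306.48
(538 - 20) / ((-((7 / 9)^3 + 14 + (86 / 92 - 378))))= 1.43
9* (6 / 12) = 9 / 2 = 4.50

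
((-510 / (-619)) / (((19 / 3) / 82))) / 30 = 4182 / 11761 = 0.36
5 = 5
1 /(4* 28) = 1 /112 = 0.01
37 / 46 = 0.80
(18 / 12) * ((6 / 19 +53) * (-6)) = -9117 / 19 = -479.84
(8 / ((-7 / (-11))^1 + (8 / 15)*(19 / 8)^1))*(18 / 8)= 1485 / 157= 9.46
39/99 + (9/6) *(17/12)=665/264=2.52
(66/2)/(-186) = -11/62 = -0.18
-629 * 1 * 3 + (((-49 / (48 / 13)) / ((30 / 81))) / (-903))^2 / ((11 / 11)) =-1887.00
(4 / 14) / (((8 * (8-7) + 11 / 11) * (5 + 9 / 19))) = 19 / 3276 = 0.01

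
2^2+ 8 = 12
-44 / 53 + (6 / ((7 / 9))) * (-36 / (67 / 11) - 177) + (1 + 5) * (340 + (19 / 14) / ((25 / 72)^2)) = 10807924138 / 15535625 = 695.69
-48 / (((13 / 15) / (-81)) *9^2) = 720 / 13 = 55.38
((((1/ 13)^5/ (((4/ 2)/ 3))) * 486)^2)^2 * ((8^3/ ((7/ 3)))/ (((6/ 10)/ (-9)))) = -6507176520522240/ 133034746424165596071607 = -0.00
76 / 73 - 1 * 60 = -4304 / 73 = -58.96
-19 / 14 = -1.36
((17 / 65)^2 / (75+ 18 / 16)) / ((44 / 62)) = 35836 / 28303275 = 0.00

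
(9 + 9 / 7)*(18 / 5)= 1296 / 35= 37.03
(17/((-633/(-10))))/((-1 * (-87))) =170/55071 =0.00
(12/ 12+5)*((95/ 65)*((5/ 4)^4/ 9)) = 11875/ 4992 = 2.38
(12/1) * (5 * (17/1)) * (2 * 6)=12240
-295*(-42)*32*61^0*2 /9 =264320 /3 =88106.67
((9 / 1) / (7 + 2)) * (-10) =-10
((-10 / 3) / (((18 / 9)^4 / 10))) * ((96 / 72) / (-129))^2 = -100 / 449307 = -0.00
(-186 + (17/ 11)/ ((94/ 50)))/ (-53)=95737/ 27401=3.49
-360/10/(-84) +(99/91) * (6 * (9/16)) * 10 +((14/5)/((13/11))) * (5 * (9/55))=71133/1820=39.08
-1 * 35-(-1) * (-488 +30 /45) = -1567 /3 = -522.33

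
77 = 77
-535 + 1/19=-10164/19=-534.95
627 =627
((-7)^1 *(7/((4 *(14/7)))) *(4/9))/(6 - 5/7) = -343/666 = -0.52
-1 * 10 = -10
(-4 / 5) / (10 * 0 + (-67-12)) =4 / 395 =0.01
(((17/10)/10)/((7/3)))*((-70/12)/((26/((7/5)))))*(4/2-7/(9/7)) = 3689/46800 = 0.08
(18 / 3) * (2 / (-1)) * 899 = -10788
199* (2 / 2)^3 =199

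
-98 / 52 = -49 / 26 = -1.88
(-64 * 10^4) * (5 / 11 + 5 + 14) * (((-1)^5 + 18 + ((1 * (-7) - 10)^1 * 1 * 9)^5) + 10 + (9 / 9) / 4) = 11482881981869120000 / 11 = 1043898361988101818.18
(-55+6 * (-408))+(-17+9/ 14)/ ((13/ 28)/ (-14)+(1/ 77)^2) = -3141343/ 1565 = -2007.25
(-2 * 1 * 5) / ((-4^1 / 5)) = 25 / 2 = 12.50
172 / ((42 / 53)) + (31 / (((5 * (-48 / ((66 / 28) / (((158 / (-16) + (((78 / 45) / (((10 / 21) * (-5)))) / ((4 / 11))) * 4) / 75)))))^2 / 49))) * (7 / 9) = 7845962342839 / 35817789168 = 219.05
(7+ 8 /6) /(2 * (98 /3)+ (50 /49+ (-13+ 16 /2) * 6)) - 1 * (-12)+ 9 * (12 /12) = 113449 /5344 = 21.23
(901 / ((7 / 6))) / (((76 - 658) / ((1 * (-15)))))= 13515 / 679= 19.90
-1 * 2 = -2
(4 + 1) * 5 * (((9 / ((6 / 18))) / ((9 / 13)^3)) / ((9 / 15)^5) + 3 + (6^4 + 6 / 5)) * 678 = 39775372.74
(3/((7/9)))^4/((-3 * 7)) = -177147/16807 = -10.54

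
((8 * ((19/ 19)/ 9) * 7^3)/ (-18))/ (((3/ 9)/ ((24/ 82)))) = -5488/ 369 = -14.87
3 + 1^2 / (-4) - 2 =3 / 4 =0.75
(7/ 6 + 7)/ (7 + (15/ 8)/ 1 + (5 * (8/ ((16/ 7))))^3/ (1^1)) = 98/ 64419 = 0.00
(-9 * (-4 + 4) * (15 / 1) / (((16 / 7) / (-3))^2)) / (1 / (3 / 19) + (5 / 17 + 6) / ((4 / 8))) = 0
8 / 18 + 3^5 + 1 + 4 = 2236 / 9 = 248.44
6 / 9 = 2 / 3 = 0.67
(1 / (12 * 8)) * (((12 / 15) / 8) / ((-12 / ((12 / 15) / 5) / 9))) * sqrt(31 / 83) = -sqrt(2573) / 664000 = -0.00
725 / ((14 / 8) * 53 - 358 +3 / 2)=-580 / 211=-2.75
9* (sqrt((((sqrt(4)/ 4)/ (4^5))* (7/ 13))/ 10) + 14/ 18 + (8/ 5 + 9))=9* sqrt(455)/ 4160 + 512/ 5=102.45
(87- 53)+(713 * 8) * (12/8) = 8590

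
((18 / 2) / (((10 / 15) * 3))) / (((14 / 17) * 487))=0.01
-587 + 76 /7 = -4033 /7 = -576.14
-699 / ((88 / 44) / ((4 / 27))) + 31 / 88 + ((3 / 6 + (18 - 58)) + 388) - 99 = 156875 / 792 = 198.07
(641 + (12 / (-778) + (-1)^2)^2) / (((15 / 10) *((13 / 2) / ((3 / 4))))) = 97143450 / 1967173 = 49.38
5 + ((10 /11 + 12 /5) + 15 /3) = 732 /55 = 13.31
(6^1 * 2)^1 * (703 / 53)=8436 / 53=159.17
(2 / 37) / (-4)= -1 / 74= -0.01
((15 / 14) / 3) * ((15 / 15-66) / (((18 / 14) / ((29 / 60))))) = -8.73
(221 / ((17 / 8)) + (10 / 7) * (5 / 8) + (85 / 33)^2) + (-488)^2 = 7264887541 / 30492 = 238255.53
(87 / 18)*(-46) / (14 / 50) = -16675 / 21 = -794.05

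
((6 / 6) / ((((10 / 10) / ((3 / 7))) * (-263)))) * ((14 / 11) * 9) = -54 / 2893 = -0.02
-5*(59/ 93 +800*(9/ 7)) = -3350065/ 651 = -5146.03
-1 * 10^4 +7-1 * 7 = -10000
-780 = -780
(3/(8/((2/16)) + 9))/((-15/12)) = -12/365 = -0.03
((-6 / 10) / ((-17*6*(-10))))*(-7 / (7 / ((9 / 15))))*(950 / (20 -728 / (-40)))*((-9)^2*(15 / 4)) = 69255 / 25976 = 2.67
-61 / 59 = -1.03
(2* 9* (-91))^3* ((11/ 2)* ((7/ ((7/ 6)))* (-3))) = 435087781128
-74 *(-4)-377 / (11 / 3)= 2125 / 11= 193.18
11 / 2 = 5.50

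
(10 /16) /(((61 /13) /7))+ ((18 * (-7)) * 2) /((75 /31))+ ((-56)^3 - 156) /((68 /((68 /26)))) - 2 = -1088898301 /158600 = -6865.69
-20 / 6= -10 / 3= -3.33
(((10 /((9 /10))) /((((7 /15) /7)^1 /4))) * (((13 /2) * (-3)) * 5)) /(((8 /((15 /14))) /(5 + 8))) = -1584375 /14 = -113169.64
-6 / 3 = -2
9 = 9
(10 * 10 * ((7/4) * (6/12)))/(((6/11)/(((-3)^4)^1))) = 51975/4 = 12993.75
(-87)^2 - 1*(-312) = 7881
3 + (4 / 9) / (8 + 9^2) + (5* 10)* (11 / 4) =225089 / 1602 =140.50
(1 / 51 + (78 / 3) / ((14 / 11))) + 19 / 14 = 15569 / 714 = 21.81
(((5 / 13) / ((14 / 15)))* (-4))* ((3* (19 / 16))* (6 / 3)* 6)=-12825 / 182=-70.47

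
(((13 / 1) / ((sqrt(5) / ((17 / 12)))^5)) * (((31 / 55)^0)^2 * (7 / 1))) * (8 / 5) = 129206987 * sqrt(5) / 19440000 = 14.86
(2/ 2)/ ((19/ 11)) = 11/ 19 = 0.58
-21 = -21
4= 4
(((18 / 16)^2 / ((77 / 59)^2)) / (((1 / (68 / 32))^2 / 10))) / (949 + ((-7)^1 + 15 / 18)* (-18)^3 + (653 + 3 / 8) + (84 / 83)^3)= 0.00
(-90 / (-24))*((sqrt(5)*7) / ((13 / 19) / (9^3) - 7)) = -1454355*sqrt(5) / 387776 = -8.39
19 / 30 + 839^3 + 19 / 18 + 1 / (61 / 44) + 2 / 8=6484675143829 / 10980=590589721.66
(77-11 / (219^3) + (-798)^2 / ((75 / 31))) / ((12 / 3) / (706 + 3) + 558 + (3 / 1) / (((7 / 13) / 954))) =85780758070986034 / 1913496265250775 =44.83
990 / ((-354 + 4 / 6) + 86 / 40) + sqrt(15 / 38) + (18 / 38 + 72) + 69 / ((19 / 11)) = sqrt(570) / 38 + 2309424 / 21071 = 110.23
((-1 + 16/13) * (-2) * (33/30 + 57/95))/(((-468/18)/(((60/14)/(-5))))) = -153/5915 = -0.03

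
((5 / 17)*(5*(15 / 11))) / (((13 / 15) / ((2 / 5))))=2250 / 2431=0.93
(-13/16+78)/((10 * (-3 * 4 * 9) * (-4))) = 247/13824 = 0.02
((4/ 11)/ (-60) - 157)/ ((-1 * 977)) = 25906/ 161205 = 0.16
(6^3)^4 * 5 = 10883911680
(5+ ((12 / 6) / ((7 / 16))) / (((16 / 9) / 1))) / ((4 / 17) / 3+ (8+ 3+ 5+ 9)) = 2703 / 8953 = 0.30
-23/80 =-0.29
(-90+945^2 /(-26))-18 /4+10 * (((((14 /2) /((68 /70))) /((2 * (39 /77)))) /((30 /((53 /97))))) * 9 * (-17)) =-174723353 /5044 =-34639.84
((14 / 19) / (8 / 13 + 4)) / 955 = 91 / 544350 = 0.00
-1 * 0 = 0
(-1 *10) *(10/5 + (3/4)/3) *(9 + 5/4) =-1845/8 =-230.62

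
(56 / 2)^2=784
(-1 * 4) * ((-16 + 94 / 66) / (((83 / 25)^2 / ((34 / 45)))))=8177000 / 2046033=4.00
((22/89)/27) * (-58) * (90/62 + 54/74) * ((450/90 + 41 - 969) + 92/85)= 9265850088/8677055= 1067.86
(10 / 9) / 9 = 10 / 81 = 0.12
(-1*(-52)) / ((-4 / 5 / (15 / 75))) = -13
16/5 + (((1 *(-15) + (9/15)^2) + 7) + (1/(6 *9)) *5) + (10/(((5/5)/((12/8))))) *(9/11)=117691/14850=7.93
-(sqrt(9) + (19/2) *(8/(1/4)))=-307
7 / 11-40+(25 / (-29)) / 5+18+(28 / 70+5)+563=872248 / 1595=546.86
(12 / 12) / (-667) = -1 / 667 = -0.00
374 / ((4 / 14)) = 1309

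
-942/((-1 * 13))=942/13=72.46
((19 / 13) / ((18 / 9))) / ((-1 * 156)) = -19 / 4056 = -0.00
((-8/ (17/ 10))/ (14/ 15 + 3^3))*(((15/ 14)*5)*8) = -360000/ 49861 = -7.22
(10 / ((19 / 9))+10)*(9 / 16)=315 / 38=8.29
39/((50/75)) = 117/2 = 58.50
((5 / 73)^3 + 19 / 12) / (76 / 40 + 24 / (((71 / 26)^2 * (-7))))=1304352726005 / 1186220979726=1.10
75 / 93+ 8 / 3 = 323 / 93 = 3.47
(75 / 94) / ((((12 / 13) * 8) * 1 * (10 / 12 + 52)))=975 / 476768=0.00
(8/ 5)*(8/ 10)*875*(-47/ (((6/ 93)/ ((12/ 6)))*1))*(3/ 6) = -815920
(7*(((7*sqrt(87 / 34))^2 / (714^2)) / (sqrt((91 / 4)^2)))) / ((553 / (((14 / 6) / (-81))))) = -29 / 7356559158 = -0.00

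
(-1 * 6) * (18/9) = -12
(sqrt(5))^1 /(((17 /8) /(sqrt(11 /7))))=8 * sqrt(385) /119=1.32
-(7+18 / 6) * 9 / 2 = -45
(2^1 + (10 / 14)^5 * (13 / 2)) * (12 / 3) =215706 / 16807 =12.83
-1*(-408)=408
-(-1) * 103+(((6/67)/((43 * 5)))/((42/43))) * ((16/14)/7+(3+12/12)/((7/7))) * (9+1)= 2367451/22981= 103.02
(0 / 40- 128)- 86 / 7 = -982 / 7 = -140.29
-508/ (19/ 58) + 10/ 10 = -29445/ 19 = -1549.74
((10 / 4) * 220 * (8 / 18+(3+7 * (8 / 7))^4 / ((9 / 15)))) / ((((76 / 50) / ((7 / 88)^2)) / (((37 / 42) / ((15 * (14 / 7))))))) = 7110165125 / 4333824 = 1640.62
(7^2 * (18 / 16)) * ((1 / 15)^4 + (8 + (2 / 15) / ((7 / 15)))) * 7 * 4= 143876593 / 11250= 12789.03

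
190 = 190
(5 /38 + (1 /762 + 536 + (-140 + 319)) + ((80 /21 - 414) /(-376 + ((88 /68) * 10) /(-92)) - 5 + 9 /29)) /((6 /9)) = 153779049022621 /144082223138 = 1067.30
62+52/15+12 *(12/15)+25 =1501/15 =100.07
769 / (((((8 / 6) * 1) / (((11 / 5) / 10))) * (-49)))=-25377 / 9800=-2.59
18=18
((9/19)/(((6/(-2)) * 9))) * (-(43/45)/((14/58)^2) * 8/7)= 289304/879795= 0.33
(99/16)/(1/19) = 1881/16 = 117.56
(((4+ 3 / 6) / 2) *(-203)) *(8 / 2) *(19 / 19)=-1827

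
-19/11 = -1.73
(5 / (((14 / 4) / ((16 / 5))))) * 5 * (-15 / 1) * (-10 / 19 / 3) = 8000 / 133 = 60.15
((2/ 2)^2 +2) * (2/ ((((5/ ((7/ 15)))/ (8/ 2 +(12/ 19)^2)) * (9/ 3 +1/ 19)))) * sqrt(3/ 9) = 11116 * sqrt(3)/ 41325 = 0.47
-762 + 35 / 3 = -2251 / 3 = -750.33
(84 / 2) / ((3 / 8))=112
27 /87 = 9 /29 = 0.31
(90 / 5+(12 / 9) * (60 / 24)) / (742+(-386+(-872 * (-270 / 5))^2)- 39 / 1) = 64 / 6651840183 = 0.00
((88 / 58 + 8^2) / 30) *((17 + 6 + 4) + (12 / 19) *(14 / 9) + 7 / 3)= 1920 / 29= 66.21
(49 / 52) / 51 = 49 / 2652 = 0.02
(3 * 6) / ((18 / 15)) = 15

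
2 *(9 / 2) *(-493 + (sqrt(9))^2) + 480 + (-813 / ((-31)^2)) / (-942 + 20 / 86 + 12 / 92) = -3468860741187 / 894959119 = -3876.00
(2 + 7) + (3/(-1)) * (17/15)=28/5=5.60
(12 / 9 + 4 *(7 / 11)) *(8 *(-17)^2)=295936 / 33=8967.76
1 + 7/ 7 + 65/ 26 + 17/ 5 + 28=359/ 10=35.90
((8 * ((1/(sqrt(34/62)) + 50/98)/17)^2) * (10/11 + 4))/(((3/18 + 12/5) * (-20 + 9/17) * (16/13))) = -895639680/194536638373 - 526500 * sqrt(527)/3970135477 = -0.01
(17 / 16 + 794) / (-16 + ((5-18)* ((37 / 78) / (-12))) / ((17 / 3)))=-648771 / 12982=-49.97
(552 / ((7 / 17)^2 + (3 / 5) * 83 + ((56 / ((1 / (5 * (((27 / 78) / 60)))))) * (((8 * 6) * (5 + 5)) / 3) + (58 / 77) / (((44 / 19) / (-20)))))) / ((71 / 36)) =79045326360 / 85269390359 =0.93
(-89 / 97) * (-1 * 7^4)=213689 / 97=2202.98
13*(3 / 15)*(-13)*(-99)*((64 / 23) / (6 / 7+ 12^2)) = 7392 / 115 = 64.28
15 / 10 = 3 / 2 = 1.50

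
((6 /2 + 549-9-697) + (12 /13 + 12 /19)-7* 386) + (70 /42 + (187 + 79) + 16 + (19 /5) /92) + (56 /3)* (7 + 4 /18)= -7472777069 /3067740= -2435.92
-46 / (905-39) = -23 / 433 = -0.05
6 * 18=108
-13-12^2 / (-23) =-155 / 23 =-6.74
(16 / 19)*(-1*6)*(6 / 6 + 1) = -192 / 19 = -10.11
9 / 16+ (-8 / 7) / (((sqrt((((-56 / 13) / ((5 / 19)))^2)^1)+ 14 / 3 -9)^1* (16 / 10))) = 132261 / 262864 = 0.50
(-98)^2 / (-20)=-2401 / 5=-480.20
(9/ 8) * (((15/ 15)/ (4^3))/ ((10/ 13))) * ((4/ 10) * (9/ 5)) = 1053/ 64000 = 0.02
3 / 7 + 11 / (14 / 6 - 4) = -6.17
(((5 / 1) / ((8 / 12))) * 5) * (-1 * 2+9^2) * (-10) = -29625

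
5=5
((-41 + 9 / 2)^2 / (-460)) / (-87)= 0.03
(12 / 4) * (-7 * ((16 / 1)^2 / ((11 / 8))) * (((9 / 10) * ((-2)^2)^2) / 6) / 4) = -129024 / 55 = -2345.89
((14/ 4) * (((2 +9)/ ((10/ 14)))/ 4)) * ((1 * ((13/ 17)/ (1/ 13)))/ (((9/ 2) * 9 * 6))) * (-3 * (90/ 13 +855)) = -581581/ 408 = -1425.44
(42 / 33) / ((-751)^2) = 14 / 6204011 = 0.00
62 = 62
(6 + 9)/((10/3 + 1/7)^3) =0.36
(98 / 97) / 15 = 98 / 1455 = 0.07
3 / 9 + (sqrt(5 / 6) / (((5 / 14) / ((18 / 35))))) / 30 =sqrt(30) / 125 + 1 / 3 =0.38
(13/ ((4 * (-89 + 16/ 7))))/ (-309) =91/ 750252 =0.00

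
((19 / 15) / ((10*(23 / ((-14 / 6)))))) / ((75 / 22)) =-1463 / 388125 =-0.00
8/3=2.67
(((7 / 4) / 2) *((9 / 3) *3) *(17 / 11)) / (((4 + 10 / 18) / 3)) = 28917 / 3608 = 8.01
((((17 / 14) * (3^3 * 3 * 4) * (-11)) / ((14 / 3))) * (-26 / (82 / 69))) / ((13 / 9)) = 28218861 / 2009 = 14046.22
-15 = -15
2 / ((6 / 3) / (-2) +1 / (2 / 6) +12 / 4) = 2 / 5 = 0.40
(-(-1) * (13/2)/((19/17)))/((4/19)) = 221/8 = 27.62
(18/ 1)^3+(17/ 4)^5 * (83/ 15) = 207427651/ 15360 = 13504.40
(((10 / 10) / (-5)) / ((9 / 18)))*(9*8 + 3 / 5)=-726 / 25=-29.04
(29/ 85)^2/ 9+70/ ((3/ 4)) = 93.35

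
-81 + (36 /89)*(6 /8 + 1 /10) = -35892 /445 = -80.66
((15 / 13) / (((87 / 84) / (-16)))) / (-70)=96 / 377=0.25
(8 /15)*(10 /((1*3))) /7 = 16 /63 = 0.25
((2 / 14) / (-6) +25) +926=39941 / 42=950.98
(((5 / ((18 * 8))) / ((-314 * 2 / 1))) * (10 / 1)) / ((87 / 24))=-25 / 163908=-0.00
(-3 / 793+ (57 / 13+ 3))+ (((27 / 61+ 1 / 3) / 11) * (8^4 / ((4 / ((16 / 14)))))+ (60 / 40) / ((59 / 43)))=1967618657 / 21615594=91.03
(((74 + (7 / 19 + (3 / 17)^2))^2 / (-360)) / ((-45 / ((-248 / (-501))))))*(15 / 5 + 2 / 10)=1021975097344 / 1888211447625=0.54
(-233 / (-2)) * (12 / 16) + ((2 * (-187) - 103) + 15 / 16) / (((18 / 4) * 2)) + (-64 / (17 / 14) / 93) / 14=290387 / 8432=34.44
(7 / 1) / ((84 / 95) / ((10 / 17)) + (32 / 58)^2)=2796325 / 722074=3.87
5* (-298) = -1490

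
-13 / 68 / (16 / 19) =-247 / 1088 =-0.23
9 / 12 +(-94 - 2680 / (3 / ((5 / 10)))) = -6479 / 12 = -539.92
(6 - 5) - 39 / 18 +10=53 / 6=8.83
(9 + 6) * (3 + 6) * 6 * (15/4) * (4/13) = 12150/13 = 934.62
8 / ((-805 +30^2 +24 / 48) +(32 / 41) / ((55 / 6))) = 36080 / 431089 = 0.08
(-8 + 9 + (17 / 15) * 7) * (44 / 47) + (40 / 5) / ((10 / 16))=2984 / 141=21.16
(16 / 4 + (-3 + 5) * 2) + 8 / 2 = 12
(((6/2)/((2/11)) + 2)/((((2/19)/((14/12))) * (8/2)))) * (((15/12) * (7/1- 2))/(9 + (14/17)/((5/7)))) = 10457125/331392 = 31.56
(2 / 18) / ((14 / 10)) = 5 / 63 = 0.08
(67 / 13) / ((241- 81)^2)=67 / 332800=0.00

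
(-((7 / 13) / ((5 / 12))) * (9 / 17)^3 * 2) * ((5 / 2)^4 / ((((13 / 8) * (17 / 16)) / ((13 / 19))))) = -122472000 / 20629687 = -5.94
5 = 5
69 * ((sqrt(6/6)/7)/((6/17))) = 391/14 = 27.93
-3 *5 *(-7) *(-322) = -33810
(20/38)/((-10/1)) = -1/19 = -0.05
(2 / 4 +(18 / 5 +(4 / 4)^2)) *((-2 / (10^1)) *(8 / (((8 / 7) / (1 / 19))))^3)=-0.05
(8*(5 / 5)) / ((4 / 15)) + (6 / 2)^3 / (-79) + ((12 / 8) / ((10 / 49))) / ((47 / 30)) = 255081 / 7426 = 34.35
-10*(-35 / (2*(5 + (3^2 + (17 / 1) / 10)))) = 1750 / 157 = 11.15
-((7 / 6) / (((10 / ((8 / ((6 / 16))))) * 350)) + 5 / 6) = -0.84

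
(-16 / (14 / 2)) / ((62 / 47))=-376 / 217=-1.73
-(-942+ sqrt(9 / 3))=942 - sqrt(3)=940.27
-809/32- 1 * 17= -1353/32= -42.28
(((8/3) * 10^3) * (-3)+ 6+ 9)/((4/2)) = -7985/2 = -3992.50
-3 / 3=-1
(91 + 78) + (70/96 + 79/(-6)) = 2505/16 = 156.56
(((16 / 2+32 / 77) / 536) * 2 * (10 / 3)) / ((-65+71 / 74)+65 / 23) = -306360 / 179166911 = -0.00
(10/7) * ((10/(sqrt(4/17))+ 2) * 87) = 1740/7+ 4350 * sqrt(17)/7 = 2810.79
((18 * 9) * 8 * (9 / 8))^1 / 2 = 729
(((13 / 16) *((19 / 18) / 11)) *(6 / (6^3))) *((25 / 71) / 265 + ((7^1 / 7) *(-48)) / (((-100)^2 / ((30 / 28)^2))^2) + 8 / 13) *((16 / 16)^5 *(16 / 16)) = 220204511900977 / 164867113635840000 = 0.00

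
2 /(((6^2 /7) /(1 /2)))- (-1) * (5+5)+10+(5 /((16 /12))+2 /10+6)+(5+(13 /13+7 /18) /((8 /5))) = 2881 /80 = 36.01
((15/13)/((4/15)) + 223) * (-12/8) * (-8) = 35463/13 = 2727.92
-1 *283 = -283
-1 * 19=-19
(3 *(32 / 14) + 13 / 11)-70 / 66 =1612 / 231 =6.98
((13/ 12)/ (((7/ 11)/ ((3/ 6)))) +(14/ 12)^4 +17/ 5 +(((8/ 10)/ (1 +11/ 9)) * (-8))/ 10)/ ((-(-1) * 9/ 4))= 6595133/ 2551500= 2.58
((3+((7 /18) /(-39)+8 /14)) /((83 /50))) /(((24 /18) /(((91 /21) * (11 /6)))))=4812775 /376488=12.78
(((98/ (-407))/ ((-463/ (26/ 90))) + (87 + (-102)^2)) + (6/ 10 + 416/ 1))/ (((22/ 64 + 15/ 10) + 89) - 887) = -2959832275072/ 216041011065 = -13.70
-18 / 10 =-9 / 5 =-1.80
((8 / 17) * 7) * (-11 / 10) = -308 / 85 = -3.62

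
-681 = -681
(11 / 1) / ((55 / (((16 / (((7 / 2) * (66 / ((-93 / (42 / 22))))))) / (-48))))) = 31 / 2205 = 0.01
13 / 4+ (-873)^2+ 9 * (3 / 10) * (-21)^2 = 15266459 / 20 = 763322.95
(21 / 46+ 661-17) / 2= 29645 / 92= 322.23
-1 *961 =-961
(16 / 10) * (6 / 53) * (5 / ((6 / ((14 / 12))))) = 28 / 159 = 0.18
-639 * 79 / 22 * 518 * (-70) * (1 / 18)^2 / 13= 50845585 / 2574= 19753.53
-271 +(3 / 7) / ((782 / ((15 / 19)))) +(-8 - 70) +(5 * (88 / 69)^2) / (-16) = -349.51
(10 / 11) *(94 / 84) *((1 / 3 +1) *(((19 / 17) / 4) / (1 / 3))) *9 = 13395 / 1309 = 10.23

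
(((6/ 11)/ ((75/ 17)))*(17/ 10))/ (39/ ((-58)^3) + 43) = 0.00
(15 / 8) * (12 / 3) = 15 / 2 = 7.50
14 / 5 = 2.80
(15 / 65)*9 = 27 / 13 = 2.08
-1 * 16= -16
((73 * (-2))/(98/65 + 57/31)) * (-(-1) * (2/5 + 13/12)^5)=-164277444930131/524335680000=-313.31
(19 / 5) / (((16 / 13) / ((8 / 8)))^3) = 41743 / 20480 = 2.04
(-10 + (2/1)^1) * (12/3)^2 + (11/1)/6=-757/6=-126.17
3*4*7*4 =336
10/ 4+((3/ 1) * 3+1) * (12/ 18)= 55/ 6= 9.17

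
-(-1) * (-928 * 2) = -1856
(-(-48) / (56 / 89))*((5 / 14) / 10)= 2.72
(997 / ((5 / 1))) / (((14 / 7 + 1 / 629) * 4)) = 627113 / 25180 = 24.91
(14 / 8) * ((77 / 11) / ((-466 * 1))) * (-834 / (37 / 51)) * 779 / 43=811782657 / 1482812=547.46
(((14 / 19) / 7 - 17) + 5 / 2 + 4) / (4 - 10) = 395 / 228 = 1.73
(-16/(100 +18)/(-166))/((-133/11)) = -44/651301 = -0.00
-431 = -431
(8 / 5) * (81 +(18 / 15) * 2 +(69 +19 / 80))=12211 / 50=244.22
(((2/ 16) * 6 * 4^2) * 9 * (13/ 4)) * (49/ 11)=17199/ 11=1563.55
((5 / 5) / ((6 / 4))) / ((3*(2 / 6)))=2 / 3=0.67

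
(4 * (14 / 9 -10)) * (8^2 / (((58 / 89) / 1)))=-865792 / 261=-3317.21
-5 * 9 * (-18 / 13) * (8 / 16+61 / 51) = 23355 / 221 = 105.68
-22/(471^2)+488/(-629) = -108272246/139537989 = -0.78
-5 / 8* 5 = -25 / 8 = -3.12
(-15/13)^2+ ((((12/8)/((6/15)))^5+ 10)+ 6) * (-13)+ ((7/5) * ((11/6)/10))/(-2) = -127810074889/12979200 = -9847.30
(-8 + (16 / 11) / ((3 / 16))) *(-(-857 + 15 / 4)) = -6826 / 33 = -206.85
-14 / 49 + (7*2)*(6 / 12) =47 / 7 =6.71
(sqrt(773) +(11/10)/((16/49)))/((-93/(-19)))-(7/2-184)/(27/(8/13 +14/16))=19* sqrt(773)/93 +18544247/1740960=16.33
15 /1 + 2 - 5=12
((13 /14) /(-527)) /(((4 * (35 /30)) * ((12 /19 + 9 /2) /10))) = -0.00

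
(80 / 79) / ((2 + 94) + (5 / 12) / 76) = 72960 / 6917003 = 0.01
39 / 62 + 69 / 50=1557 / 775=2.01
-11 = -11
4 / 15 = 0.27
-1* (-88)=88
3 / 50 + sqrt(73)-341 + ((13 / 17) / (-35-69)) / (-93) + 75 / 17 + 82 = -80481803 / 316200 + sqrt(73) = -245.98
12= 12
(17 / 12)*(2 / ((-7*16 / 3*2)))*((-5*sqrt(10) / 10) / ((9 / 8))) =17*sqrt(10) / 1008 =0.05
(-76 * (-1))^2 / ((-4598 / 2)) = -304 / 121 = -2.51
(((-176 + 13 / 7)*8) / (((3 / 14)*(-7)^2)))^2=380406016 / 21609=17604.05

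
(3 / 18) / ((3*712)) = 1 / 12816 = 0.00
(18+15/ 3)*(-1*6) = -138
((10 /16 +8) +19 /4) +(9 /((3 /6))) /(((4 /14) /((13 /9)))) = 835 /8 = 104.38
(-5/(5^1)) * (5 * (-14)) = 70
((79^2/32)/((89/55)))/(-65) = -68651/37024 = -1.85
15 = 15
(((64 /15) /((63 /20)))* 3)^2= 65536 /3969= 16.51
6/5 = 1.20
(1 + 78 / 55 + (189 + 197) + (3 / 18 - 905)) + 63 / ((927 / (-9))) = -17573741 / 33990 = -517.03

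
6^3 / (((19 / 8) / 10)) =17280 / 19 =909.47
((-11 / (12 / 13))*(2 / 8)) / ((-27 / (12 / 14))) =143 / 1512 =0.09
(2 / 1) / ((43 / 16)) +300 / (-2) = -6418 / 43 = -149.26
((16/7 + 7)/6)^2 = 4225/1764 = 2.40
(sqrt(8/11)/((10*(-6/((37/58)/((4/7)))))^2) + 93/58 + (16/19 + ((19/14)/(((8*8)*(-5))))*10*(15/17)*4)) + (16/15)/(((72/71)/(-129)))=-6297441799/47209680 + 67081*sqrt(22)/1065715200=-133.39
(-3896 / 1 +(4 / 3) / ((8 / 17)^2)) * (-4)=186719 / 12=15559.92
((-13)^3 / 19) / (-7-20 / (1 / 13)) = 2197 / 5073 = 0.43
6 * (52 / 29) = 312 / 29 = 10.76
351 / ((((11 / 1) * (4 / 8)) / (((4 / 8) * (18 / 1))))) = 6318 / 11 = 574.36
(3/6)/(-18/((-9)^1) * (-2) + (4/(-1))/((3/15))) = -1/48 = -0.02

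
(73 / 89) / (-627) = -73 / 55803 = -0.00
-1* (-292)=292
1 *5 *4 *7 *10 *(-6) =-8400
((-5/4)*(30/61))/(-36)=0.02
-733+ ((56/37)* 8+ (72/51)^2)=-7687185/10693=-718.90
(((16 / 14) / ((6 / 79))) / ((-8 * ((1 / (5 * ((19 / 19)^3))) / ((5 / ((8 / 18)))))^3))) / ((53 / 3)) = -18949.20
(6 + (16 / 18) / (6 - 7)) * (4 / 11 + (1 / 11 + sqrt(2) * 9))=67.38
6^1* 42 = 252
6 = 6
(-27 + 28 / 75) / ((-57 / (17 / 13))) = 33949 / 55575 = 0.61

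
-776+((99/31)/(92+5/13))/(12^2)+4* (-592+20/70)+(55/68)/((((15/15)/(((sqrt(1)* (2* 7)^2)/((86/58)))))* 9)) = -85893944716261/27433587888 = -3130.98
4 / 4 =1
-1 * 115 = -115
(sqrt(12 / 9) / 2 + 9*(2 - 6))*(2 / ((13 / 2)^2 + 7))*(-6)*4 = 6912 / 197 - 64*sqrt(3) / 197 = 34.52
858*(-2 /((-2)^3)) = 429 /2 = 214.50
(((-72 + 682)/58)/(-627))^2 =0.00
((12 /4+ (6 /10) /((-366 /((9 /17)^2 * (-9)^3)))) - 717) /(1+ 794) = -41937337 /46716850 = -0.90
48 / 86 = 24 / 43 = 0.56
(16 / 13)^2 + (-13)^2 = 170.51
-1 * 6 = -6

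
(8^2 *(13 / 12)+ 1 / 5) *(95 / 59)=19817 / 177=111.96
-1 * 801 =-801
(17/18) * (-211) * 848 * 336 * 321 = -18226321792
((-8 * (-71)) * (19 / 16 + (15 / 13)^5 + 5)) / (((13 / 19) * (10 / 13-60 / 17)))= -1121607324531 / 452977460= -2476.08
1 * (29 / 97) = 29 / 97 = 0.30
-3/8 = -0.38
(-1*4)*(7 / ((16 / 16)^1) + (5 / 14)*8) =-276 / 7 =-39.43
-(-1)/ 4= 1/ 4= 0.25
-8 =-8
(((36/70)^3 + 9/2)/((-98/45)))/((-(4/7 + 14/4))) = 1192617/2280950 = 0.52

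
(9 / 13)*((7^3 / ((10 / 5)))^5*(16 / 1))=42728053589487 / 26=1643386676518.73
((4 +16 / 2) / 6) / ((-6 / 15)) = -5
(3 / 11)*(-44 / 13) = -12 / 13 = -0.92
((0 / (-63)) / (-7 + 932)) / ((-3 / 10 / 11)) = 0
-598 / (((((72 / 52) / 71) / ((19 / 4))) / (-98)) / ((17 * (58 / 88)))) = 126668751391 / 792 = 159935292.16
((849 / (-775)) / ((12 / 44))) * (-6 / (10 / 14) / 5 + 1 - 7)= 597696 / 19375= 30.85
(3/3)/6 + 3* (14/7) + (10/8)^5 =28319/3072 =9.22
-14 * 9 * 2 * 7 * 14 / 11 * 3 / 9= -8232 / 11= -748.36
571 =571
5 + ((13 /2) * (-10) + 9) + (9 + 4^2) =-26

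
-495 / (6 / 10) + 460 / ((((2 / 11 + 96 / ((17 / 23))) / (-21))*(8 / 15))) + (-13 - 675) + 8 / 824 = -8278313397 / 5010332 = -1652.25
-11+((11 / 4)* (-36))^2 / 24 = 3179 / 8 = 397.38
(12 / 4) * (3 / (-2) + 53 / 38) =-6 / 19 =-0.32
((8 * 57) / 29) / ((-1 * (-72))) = 0.22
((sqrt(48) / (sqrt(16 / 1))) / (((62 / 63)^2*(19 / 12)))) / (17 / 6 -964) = -71442*sqrt(3) / 105299653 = -0.00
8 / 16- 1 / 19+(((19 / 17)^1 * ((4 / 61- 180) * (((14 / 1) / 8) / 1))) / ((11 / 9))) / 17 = -121516961 / 7368922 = -16.49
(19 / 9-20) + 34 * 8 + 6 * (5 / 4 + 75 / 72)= 9643 / 36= 267.86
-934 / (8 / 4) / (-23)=467 / 23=20.30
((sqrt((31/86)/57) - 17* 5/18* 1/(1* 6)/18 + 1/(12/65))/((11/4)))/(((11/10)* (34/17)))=10* sqrt(151962)/296571 + 52225/58806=0.90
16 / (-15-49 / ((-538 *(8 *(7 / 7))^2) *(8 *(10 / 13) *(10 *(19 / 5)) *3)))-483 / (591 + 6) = -1.88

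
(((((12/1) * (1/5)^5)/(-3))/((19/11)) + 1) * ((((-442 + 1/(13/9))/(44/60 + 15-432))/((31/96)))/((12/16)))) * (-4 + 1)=-98030000736/7470360625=-13.12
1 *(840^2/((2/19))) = 6703200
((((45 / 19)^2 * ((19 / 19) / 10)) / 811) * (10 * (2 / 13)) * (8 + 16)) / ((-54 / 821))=-1477800 / 3806023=-0.39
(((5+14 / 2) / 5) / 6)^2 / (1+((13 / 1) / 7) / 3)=42 / 425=0.10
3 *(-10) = -30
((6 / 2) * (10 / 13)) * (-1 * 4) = -120 / 13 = -9.23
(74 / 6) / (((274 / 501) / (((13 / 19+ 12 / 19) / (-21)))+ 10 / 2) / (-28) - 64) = -4325300 / 22398099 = -0.19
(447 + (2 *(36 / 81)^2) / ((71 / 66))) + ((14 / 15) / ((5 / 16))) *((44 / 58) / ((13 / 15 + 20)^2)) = 2436565081831 / 5446390617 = 447.37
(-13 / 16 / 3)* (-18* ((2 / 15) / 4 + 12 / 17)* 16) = 4901 / 85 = 57.66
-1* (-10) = 10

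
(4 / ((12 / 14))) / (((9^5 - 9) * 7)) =1 / 88560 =0.00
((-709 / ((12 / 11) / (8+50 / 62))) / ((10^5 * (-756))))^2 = 10279323769 / 1793456640000000000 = 0.00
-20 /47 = -0.43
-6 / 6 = -1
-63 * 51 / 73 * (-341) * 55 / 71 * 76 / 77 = 59477220 / 5183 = 11475.44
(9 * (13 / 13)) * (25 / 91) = 225 / 91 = 2.47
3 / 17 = 0.18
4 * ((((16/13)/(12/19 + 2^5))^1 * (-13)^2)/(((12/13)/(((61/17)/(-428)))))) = -195871/845835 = -0.23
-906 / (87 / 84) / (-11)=25368 / 319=79.52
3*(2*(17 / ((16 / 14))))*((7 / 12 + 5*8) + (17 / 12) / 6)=3643.14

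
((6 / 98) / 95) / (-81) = -1 / 125685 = -0.00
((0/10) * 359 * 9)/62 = 0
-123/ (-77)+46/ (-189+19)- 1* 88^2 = -50675796/ 6545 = -7742.67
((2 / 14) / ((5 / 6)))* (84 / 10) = 36 / 25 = 1.44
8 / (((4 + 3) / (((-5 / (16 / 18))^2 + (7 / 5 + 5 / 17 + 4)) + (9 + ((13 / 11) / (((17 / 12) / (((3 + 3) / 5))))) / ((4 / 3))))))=2817599 / 52360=53.81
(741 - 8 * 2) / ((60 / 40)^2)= 2900 / 9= 322.22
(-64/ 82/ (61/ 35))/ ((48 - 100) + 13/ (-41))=224/ 26169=0.01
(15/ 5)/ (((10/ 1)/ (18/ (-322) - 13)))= -3153/ 805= -3.92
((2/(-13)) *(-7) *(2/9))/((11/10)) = 280/1287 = 0.22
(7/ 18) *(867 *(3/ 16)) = 2023/ 32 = 63.22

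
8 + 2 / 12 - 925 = -5501 / 6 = -916.83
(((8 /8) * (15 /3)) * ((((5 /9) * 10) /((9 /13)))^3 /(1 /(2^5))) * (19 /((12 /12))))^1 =834860000000 /531441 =1570936.38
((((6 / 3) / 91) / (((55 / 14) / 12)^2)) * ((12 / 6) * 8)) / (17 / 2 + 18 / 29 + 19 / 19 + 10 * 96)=7483392 / 2212699775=0.00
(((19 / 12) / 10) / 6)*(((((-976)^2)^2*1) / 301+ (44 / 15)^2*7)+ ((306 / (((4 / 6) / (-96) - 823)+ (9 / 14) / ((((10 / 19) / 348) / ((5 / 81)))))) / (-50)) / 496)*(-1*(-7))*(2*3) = 96580615934502586707673 / 28905919713000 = 3341205431.05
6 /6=1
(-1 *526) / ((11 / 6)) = -3156 / 11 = -286.91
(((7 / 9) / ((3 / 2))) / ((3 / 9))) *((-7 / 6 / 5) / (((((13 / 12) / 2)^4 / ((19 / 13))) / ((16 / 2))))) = -91521024 / 1856465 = -49.30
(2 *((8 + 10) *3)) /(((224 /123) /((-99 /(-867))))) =109593 /16184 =6.77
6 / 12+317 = 635 / 2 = 317.50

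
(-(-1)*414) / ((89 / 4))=1656 / 89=18.61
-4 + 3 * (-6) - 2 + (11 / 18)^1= -421 / 18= -23.39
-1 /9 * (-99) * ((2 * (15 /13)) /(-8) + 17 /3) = 9229 /156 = 59.16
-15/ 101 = -0.15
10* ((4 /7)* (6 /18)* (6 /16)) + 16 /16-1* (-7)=61 /7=8.71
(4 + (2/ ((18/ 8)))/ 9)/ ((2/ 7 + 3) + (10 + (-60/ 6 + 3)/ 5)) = 2905/ 8424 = 0.34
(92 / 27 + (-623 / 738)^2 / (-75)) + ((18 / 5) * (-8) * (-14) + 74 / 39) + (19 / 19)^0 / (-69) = 4989038728969 / 12213641700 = 408.48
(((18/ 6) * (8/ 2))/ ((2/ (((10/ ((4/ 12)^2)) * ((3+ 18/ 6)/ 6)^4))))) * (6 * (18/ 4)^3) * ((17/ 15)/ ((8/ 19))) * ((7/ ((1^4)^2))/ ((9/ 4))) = 2472403.50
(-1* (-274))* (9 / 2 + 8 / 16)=1370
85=85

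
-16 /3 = -5.33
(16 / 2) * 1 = 8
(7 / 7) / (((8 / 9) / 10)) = 45 / 4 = 11.25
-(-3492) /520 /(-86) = -873 /11180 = -0.08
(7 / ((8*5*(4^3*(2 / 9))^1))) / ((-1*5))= -63 / 25600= -0.00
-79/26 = -3.04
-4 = -4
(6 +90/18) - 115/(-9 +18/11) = 2156/81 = 26.62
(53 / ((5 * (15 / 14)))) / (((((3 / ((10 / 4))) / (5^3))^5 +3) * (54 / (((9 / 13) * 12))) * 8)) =1415252685546875 / 22315979004512778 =0.06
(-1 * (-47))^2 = 2209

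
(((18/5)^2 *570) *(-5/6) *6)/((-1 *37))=36936/37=998.27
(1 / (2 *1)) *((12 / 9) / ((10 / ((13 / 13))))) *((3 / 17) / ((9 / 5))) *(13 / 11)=13 / 1683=0.01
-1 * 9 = -9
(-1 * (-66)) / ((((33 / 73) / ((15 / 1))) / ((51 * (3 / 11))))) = 335070 / 11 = 30460.91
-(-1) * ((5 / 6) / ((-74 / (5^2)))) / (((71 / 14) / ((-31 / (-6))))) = -27125 / 94572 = -0.29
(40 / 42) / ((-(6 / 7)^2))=-35 / 27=-1.30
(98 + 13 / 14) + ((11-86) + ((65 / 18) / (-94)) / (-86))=24373715 / 1018584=23.93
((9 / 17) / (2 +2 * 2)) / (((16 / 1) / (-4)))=-3 / 136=-0.02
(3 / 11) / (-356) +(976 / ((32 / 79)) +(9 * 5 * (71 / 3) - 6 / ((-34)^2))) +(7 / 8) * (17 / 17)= 7866317111 / 2263448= 3475.37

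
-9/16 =-0.56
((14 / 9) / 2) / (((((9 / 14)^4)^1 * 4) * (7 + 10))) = 67228 / 1003833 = 0.07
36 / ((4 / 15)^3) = 30375 / 16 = 1898.44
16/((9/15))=80/3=26.67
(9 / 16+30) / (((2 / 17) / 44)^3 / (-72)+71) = 115116129612 / 267427245887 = 0.43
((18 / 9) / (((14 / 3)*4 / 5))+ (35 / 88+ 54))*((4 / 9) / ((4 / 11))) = 67.14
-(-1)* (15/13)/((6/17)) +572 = 14957/26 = 575.27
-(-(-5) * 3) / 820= -3 / 164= -0.02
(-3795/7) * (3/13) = -11385/91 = -125.11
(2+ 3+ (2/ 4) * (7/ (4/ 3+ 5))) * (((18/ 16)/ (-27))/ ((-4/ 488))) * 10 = 64355/ 228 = 282.26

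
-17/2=-8.50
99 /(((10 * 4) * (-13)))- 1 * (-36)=35.81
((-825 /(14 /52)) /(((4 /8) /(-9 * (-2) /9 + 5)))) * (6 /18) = -14300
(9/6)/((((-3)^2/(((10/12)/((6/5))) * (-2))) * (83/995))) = -24875/8964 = -2.77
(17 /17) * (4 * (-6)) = -24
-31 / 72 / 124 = -1 / 288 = -0.00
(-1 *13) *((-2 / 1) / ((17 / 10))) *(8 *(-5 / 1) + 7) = -8580 / 17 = -504.71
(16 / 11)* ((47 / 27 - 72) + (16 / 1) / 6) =-29200 / 297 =-98.32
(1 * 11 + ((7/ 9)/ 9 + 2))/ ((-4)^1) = -3.27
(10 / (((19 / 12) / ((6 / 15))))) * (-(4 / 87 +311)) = -432976 / 551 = -785.80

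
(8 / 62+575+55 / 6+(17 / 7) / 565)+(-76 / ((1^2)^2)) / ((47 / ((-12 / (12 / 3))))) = 20369668169 / 34574610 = 589.15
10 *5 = 50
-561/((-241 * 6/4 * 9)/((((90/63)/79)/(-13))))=-3740/15592941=-0.00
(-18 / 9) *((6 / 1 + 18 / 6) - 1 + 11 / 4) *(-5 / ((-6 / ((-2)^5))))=1720 / 3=573.33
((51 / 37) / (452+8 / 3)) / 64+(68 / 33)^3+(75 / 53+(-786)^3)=-271574320439473902137 / 559269418752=-485587645.84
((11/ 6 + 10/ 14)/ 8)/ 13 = 107/ 4368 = 0.02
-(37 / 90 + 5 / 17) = -1079 / 1530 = -0.71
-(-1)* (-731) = -731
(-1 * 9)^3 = -729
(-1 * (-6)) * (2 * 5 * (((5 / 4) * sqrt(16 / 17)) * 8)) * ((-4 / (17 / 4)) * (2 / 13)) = -76800 * sqrt(17) / 3757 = -84.28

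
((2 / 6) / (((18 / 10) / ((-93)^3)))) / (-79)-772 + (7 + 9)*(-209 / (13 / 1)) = 879395 / 1027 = 856.28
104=104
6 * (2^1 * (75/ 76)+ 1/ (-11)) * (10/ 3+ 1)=10231/ 209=48.95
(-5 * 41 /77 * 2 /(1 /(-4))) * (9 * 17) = 250920 /77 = 3258.70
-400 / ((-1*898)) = 200 / 449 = 0.45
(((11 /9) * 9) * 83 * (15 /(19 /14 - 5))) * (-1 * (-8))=-511280 /17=-30075.29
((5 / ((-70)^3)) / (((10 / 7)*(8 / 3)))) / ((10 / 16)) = -3 / 490000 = -0.00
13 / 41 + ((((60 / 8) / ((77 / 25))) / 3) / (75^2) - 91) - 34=-35426119 / 284130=-124.68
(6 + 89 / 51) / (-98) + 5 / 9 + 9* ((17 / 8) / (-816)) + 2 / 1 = 2354021 / 959616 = 2.45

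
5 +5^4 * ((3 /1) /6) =635 /2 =317.50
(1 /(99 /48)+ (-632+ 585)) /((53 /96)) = -49120 /583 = -84.25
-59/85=-0.69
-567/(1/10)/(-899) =6.31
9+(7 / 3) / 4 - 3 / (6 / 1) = 109 / 12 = 9.08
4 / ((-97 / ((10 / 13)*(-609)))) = 24360 / 1261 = 19.32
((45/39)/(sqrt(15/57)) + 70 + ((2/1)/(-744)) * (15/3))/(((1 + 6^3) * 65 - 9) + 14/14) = sqrt(95)/61087 + 205/41292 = 0.01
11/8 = 1.38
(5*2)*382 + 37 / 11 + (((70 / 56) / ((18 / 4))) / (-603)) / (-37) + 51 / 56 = 473032848187 / 123692184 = 3824.27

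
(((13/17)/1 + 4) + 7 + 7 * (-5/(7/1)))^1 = 115/17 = 6.76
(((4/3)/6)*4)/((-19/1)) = -8/171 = -0.05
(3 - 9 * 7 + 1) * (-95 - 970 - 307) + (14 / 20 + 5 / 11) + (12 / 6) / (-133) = 1184285911 / 14630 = 80949.14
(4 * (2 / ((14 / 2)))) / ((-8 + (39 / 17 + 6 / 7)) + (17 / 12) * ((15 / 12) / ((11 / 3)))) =-23936 / 91437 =-0.26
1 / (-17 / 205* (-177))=205 / 3009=0.07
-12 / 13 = -0.92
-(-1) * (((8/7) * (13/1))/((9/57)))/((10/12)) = 112.91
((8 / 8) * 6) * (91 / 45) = 182 / 15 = 12.13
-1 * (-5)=5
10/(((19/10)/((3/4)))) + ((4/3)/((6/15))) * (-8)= -1295/57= -22.72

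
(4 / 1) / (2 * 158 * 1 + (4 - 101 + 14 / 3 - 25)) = 3 / 149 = 0.02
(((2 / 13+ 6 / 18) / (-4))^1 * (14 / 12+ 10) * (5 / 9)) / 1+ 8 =61027 / 8424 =7.24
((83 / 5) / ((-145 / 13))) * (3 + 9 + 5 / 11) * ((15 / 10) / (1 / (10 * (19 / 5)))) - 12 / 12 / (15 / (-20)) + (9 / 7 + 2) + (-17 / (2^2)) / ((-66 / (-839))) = -493916391 / 446600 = -1105.95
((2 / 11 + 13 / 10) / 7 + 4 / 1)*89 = 288627 / 770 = 374.84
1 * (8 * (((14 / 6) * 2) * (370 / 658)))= 2960 / 141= 20.99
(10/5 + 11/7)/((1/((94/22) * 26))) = 30550/77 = 396.75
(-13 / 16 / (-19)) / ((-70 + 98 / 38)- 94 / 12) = -39 / 68632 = -0.00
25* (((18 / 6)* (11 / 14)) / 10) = 165 / 28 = 5.89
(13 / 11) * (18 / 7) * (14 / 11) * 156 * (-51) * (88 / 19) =-29787264 / 209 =-142522.79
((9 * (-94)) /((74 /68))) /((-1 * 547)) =28764 /20239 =1.42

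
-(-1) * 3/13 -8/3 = -2.44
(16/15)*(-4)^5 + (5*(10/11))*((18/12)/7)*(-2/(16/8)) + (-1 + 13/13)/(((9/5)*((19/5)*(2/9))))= -1262693/1155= -1093.24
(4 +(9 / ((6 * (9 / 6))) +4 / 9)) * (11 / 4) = 539 / 36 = 14.97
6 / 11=0.55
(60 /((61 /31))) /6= 310 /61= 5.08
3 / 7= 0.43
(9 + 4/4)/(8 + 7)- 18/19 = -16/57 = -0.28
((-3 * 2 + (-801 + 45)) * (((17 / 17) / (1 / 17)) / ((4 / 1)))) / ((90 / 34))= -36703 / 30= -1223.43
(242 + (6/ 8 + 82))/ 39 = 433/ 52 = 8.33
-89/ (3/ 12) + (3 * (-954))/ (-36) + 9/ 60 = -5527/ 20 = -276.35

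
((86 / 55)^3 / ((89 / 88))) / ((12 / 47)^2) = 702523852 / 12115125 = 57.99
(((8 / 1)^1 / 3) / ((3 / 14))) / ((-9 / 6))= -224 / 27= -8.30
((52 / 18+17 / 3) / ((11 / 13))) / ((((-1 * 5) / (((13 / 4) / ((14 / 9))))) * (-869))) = 169 / 34760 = 0.00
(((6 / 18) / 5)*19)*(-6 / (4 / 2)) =-19 / 5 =-3.80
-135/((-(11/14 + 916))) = 378/2567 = 0.15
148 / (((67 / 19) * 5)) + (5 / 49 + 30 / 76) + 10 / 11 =67241709 / 6861470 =9.80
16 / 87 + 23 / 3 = 7.85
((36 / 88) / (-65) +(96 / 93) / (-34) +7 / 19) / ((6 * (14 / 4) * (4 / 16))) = 9500866 / 150345195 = 0.06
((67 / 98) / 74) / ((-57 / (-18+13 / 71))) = 84755 / 29348844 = 0.00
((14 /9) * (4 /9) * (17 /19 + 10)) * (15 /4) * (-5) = -8050 /57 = -141.23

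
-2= -2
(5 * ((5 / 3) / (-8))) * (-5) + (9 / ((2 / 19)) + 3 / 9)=2185 / 24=91.04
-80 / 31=-2.58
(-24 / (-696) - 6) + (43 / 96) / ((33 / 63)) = -52167 / 10208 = -5.11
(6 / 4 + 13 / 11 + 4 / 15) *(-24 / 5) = -3892 / 275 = -14.15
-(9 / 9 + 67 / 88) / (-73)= 155 / 6424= 0.02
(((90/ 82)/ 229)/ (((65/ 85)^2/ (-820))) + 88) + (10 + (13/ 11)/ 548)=91.28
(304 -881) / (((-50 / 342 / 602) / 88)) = 209079319.68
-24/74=-12/37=-0.32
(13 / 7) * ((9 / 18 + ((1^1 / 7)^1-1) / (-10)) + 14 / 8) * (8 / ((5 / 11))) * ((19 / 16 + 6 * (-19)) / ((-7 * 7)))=16880721 / 96040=175.77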